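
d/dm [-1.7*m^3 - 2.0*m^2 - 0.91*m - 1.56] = -5.1*m^2 - 4.0*m - 0.91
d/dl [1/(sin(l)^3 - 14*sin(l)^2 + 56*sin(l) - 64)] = (-3*sin(l)^2 + 28*sin(l) - 56)*cos(l)/(sin(l)^3 - 14*sin(l)^2 + 56*sin(l) - 64)^2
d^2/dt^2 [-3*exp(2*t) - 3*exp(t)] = (-12*exp(t) - 3)*exp(t)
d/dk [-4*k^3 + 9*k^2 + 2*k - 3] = -12*k^2 + 18*k + 2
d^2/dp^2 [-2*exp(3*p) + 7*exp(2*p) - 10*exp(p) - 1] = (-18*exp(2*p) + 28*exp(p) - 10)*exp(p)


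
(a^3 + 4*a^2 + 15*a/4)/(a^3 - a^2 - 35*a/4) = (2*a + 3)/(2*a - 7)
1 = 1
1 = 1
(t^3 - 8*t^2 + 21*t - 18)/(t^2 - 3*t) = t - 5 + 6/t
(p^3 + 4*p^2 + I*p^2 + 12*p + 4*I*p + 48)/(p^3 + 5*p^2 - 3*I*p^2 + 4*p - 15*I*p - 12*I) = (p + 4*I)/(p + 1)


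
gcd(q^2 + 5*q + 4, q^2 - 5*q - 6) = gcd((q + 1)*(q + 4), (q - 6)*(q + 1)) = q + 1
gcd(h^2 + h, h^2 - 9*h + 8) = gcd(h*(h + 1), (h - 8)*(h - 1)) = 1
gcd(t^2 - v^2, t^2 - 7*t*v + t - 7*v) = 1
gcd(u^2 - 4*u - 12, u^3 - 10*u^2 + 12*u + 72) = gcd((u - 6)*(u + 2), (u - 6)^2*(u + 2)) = u^2 - 4*u - 12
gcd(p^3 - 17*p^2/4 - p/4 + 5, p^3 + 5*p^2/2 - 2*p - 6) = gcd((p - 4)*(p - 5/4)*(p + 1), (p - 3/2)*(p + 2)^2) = 1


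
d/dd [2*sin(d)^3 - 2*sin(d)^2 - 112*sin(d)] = 2*(3*sin(d)^2 - 2*sin(d) - 56)*cos(d)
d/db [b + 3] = 1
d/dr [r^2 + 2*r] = 2*r + 2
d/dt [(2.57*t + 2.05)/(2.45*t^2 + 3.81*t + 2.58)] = (6.2965*t^2 + 9.7917*t - (2.57*t + 2.05)*(4.9*t + 3.81) + 6.6306)/(2.45*t^2 + 3.81*t + 2.58)^2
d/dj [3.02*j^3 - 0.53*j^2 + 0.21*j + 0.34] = 9.06*j^2 - 1.06*j + 0.21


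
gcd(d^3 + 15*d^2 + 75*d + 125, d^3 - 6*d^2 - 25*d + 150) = d + 5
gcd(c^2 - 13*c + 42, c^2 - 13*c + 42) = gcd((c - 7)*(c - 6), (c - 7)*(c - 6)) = c^2 - 13*c + 42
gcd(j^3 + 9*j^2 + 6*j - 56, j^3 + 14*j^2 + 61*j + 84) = j^2 + 11*j + 28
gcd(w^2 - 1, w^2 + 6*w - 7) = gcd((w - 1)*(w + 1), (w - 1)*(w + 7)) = w - 1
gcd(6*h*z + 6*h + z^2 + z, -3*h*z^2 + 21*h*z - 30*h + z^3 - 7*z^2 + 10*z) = 1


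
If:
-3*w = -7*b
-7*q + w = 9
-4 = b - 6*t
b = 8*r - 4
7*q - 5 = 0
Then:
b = 6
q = 5/7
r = 5/4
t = 5/3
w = 14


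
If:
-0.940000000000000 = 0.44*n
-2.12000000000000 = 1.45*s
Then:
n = -2.14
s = -1.46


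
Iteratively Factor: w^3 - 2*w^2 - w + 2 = (w + 1)*(w^2 - 3*w + 2) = (w - 2)*(w + 1)*(w - 1)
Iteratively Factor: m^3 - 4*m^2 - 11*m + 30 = (m - 2)*(m^2 - 2*m - 15) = (m - 2)*(m + 3)*(m - 5)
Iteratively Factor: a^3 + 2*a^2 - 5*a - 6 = (a + 1)*(a^2 + a - 6) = (a - 2)*(a + 1)*(a + 3)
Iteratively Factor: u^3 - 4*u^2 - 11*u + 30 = (u + 3)*(u^2 - 7*u + 10) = (u - 2)*(u + 3)*(u - 5)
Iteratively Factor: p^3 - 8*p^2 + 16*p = (p - 4)*(p^2 - 4*p) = (p - 4)^2*(p)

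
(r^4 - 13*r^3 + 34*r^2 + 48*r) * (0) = 0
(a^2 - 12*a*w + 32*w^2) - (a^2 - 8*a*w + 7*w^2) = -4*a*w + 25*w^2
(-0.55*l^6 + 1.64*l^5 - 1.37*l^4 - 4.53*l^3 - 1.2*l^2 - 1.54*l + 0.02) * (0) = 0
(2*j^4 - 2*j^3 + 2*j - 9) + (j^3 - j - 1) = 2*j^4 - j^3 + j - 10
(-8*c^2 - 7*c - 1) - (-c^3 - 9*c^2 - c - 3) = c^3 + c^2 - 6*c + 2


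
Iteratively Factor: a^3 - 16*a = (a - 4)*(a^2 + 4*a) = a*(a - 4)*(a + 4)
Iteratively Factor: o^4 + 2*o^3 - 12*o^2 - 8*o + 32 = (o - 2)*(o^3 + 4*o^2 - 4*o - 16) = (o - 2)^2*(o^2 + 6*o + 8) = (o - 2)^2*(o + 4)*(o + 2)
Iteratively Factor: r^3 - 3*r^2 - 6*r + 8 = (r + 2)*(r^2 - 5*r + 4) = (r - 1)*(r + 2)*(r - 4)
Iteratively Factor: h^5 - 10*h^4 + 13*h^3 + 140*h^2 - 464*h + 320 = (h - 4)*(h^4 - 6*h^3 - 11*h^2 + 96*h - 80) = (h - 4)^2*(h^3 - 2*h^2 - 19*h + 20) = (h - 5)*(h - 4)^2*(h^2 + 3*h - 4) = (h - 5)*(h - 4)^2*(h - 1)*(h + 4)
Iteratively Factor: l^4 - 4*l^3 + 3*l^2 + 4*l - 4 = (l + 1)*(l^3 - 5*l^2 + 8*l - 4) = (l - 1)*(l + 1)*(l^2 - 4*l + 4) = (l - 2)*(l - 1)*(l + 1)*(l - 2)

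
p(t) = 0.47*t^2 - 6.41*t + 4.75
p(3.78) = -12.76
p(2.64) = -8.90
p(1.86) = -5.55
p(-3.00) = 28.21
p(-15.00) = 206.65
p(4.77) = -15.13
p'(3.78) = -2.86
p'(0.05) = -6.36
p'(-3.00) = -9.23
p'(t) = 0.94*t - 6.41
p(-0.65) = 9.12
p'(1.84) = -4.68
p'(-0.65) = -7.02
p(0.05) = 4.43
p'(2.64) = -3.93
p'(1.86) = -4.66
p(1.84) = -5.45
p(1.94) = -5.92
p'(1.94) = -4.59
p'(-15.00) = -20.51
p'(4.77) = -1.93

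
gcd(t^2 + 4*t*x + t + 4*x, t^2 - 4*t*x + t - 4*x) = t + 1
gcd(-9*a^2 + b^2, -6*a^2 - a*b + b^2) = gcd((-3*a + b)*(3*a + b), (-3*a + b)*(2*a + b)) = 3*a - b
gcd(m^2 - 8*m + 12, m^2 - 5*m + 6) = m - 2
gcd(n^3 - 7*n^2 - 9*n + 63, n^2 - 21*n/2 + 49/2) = n - 7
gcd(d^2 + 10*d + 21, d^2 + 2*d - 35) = d + 7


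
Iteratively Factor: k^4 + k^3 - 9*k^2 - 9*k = (k - 3)*(k^3 + 4*k^2 + 3*k) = (k - 3)*(k + 1)*(k^2 + 3*k) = (k - 3)*(k + 1)*(k + 3)*(k)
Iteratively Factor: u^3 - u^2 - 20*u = (u - 5)*(u^2 + 4*u) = (u - 5)*(u + 4)*(u)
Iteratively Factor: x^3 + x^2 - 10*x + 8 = (x + 4)*(x^2 - 3*x + 2) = (x - 1)*(x + 4)*(x - 2)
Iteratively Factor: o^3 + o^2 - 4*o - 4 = (o + 2)*(o^2 - o - 2) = (o + 1)*(o + 2)*(o - 2)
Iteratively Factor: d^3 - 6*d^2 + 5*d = (d - 5)*(d^2 - d) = (d - 5)*(d - 1)*(d)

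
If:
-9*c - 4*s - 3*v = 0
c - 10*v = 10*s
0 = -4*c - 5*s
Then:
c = 0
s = 0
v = 0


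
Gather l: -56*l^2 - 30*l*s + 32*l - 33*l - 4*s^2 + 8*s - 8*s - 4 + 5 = -56*l^2 + l*(-30*s - 1) - 4*s^2 + 1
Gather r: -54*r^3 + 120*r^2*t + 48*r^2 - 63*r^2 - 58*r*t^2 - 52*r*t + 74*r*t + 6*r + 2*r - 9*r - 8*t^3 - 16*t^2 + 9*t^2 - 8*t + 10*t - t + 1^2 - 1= -54*r^3 + r^2*(120*t - 15) + r*(-58*t^2 + 22*t - 1) - 8*t^3 - 7*t^2 + t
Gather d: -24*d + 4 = 4 - 24*d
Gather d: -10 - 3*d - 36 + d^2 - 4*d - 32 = d^2 - 7*d - 78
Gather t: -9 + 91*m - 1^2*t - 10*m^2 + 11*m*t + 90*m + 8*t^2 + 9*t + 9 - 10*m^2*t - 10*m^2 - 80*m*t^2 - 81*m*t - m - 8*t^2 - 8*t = -20*m^2 - 80*m*t^2 + 180*m + t*(-10*m^2 - 70*m)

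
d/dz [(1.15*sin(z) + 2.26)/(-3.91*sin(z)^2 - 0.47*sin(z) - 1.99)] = (4.4965*sin(z)^2 + 17.6732*sin(z) - 1.2263)*cos(z)/(15.2881*sin(z)^4 + 3.6754*sin(z)^3 + 15.7827*sin(z)^2 + 1.8706*sin(z) + 3.9601)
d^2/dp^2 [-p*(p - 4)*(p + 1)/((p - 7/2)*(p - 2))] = 4*(-11*p^3 + 210*p^2 - 924*p + 1204)/(8*p^6 - 132*p^5 + 894*p^4 - 3179*p^3 + 6258*p^2 - 6468*p + 2744)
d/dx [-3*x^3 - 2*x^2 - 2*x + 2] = -9*x^2 - 4*x - 2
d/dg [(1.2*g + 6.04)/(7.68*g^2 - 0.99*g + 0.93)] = (-9.216*g^2 - 92.7744*g + 7.0956)/(58.9824*g^4 - 15.2064*g^3 + 15.2649*g^2 - 1.8414*g + 0.8649)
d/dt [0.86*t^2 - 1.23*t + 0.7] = 1.72*t - 1.23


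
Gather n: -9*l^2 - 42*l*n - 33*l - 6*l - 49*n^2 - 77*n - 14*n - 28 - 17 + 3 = -9*l^2 - 39*l - 49*n^2 + n*(-42*l - 91) - 42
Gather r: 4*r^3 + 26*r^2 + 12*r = 4*r^3 + 26*r^2 + 12*r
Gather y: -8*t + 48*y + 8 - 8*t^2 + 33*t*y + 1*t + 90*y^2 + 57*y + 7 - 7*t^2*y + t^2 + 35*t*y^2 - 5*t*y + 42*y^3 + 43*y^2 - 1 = -7*t^2 - 7*t + 42*y^3 + y^2*(35*t + 133) + y*(-7*t^2 + 28*t + 105) + 14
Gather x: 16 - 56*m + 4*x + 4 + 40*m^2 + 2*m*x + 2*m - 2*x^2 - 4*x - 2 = 40*m^2 + 2*m*x - 54*m - 2*x^2 + 18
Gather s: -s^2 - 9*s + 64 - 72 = -s^2 - 9*s - 8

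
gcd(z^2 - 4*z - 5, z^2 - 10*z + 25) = z - 5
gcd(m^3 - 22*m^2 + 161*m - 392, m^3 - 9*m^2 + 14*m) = m - 7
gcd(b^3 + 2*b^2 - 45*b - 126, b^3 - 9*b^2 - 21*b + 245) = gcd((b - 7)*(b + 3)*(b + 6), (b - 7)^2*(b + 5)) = b - 7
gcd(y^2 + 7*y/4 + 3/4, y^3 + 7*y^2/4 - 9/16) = y + 3/4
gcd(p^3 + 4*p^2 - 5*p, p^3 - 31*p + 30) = p - 1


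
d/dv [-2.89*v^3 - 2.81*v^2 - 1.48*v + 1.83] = -8.67*v^2 - 5.62*v - 1.48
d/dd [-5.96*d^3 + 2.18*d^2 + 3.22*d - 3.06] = -17.88*d^2 + 4.36*d + 3.22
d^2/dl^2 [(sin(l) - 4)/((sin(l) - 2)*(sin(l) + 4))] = (-sin(l)^5 + 18*sin(l)^4 - 22*sin(l)^3 + 104*sin(l)^2 - 64)/((sin(l) - 2)^3*(sin(l) + 4)^3)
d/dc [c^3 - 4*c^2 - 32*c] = 3*c^2 - 8*c - 32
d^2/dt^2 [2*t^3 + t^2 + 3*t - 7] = 12*t + 2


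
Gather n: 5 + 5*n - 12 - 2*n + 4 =3*n - 3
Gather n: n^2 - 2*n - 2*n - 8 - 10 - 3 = n^2 - 4*n - 21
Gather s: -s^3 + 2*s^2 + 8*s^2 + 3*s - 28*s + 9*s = -s^3 + 10*s^2 - 16*s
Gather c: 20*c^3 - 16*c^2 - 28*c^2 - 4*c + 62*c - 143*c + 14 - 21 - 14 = 20*c^3 - 44*c^2 - 85*c - 21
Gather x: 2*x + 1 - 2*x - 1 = 0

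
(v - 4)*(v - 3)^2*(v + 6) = v^4 - 4*v^3 - 27*v^2 + 162*v - 216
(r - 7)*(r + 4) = r^2 - 3*r - 28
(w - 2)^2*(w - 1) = w^3 - 5*w^2 + 8*w - 4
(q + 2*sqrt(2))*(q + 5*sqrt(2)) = q^2 + 7*sqrt(2)*q + 20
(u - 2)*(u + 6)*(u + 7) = u^3 + 11*u^2 + 16*u - 84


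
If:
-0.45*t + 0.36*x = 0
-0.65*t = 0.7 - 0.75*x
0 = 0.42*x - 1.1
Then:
No Solution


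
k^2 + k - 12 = (k - 3)*(k + 4)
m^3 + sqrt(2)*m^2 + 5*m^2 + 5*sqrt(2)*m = m*(m + 5)*(m + sqrt(2))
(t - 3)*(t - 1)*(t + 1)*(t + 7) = t^4 + 4*t^3 - 22*t^2 - 4*t + 21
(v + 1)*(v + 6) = v^2 + 7*v + 6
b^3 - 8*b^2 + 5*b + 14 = (b - 7)*(b - 2)*(b + 1)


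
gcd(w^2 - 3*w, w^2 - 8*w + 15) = w - 3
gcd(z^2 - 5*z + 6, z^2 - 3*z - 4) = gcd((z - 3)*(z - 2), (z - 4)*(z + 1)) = 1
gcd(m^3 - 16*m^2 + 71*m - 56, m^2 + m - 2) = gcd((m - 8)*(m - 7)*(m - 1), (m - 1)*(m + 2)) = m - 1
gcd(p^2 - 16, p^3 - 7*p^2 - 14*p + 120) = p + 4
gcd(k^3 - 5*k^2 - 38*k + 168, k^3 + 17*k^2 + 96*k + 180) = k + 6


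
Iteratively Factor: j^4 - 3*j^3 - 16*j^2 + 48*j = (j - 4)*(j^3 + j^2 - 12*j) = (j - 4)*(j - 3)*(j^2 + 4*j) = (j - 4)*(j - 3)*(j + 4)*(j)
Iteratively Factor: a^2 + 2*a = (a)*(a + 2)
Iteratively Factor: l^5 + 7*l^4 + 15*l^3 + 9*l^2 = (l + 1)*(l^4 + 6*l^3 + 9*l^2) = (l + 1)*(l + 3)*(l^3 + 3*l^2) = (l + 1)*(l + 3)^2*(l^2) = l*(l + 1)*(l + 3)^2*(l)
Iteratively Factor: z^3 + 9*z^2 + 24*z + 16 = (z + 4)*(z^2 + 5*z + 4) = (z + 4)^2*(z + 1)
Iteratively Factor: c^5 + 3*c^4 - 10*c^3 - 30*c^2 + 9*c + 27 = (c - 3)*(c^4 + 6*c^3 + 8*c^2 - 6*c - 9) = (c - 3)*(c + 3)*(c^3 + 3*c^2 - c - 3) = (c - 3)*(c - 1)*(c + 3)*(c^2 + 4*c + 3) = (c - 3)*(c - 1)*(c + 1)*(c + 3)*(c + 3)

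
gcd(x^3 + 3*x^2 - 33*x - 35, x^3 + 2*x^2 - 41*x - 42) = x^2 + 8*x + 7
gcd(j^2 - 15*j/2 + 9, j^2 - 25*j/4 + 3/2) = j - 6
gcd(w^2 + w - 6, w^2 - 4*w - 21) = w + 3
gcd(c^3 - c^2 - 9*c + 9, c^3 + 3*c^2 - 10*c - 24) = c - 3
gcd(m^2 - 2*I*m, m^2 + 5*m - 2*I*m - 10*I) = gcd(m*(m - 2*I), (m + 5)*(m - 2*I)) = m - 2*I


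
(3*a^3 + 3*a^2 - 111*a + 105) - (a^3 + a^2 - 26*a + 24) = 2*a^3 + 2*a^2 - 85*a + 81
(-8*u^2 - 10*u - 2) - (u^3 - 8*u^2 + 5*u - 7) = -u^3 - 15*u + 5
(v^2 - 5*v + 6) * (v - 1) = v^3 - 6*v^2 + 11*v - 6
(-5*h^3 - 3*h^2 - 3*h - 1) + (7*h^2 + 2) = -5*h^3 + 4*h^2 - 3*h + 1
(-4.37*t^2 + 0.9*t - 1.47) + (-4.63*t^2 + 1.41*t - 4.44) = -9.0*t^2 + 2.31*t - 5.91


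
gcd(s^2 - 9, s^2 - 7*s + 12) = s - 3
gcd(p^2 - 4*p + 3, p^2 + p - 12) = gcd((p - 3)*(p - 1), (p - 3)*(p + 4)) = p - 3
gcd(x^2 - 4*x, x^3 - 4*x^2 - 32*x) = x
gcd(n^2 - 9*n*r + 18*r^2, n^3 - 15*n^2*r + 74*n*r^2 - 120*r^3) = -n + 6*r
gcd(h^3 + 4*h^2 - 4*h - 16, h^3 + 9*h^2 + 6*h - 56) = h^2 + 2*h - 8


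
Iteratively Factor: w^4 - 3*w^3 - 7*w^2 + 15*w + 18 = (w + 2)*(w^3 - 5*w^2 + 3*w + 9) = (w + 1)*(w + 2)*(w^2 - 6*w + 9) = (w - 3)*(w + 1)*(w + 2)*(w - 3)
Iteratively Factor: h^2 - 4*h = (h - 4)*(h)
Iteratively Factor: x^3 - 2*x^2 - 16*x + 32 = (x + 4)*(x^2 - 6*x + 8) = (x - 4)*(x + 4)*(x - 2)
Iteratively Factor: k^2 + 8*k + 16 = (k + 4)*(k + 4)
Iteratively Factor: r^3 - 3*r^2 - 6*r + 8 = (r - 4)*(r^2 + r - 2) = (r - 4)*(r + 2)*(r - 1)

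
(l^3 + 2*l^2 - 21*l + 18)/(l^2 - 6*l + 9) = (l^2 + 5*l - 6)/(l - 3)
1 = 1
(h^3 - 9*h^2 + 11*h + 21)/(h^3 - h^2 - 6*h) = (h^2 - 6*h - 7)/(h*(h + 2))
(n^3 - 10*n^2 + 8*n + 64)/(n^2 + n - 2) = (n^2 - 12*n + 32)/(n - 1)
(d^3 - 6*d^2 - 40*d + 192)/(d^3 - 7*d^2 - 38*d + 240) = (d - 4)/(d - 5)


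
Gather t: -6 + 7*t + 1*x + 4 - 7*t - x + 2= 0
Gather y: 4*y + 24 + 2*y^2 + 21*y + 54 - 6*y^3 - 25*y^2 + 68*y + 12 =-6*y^3 - 23*y^2 + 93*y + 90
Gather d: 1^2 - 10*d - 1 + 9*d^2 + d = 9*d^2 - 9*d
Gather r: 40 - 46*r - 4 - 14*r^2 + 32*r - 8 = -14*r^2 - 14*r + 28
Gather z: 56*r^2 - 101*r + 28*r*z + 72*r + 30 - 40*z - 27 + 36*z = 56*r^2 - 29*r + z*(28*r - 4) + 3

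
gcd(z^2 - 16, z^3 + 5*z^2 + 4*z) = z + 4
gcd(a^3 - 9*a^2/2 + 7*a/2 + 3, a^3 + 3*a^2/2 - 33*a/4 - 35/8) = a + 1/2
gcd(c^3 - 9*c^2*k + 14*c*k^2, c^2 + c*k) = c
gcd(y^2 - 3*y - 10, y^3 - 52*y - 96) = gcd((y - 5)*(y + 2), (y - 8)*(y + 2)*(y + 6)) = y + 2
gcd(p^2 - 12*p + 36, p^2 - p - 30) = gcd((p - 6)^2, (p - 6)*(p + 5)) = p - 6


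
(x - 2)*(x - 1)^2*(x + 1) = x^4 - 3*x^3 + x^2 + 3*x - 2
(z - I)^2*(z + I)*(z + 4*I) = z^4 + 3*I*z^3 + 5*z^2 + 3*I*z + 4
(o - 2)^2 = o^2 - 4*o + 4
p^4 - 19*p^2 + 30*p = p*(p - 3)*(p - 2)*(p + 5)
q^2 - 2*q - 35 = (q - 7)*(q + 5)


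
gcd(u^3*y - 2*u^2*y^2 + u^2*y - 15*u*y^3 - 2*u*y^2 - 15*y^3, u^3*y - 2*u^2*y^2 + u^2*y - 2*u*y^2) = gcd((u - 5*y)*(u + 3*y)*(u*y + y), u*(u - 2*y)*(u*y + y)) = u*y + y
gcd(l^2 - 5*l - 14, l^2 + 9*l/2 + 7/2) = 1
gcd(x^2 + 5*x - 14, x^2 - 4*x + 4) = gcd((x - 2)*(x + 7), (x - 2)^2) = x - 2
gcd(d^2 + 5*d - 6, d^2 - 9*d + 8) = d - 1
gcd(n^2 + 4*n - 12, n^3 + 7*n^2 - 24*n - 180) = n + 6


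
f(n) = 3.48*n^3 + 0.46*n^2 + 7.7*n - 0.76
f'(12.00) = 1522.10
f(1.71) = 31.15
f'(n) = 10.44*n^2 + 0.92*n + 7.7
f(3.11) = 132.32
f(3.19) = 141.45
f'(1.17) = 23.07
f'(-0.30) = 8.36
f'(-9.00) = 845.06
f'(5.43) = 320.52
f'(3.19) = 116.87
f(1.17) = 14.45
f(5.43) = 611.77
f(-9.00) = -2569.72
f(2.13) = 51.36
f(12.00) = 6171.32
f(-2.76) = -91.67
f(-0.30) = -3.12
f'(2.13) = 57.02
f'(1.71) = 39.80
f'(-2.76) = 84.69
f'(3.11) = 111.54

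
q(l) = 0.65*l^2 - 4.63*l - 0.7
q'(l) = 1.3*l - 4.63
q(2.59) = -8.33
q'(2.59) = -1.26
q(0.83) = -4.10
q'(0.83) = -3.55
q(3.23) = -8.87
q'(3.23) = -0.43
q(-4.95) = 38.15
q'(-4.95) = -11.06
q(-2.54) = 15.25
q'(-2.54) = -7.93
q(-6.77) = 60.44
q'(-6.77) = -13.43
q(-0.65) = 2.58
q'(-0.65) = -5.48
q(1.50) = -6.18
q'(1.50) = -2.68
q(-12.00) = 148.46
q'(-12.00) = -20.23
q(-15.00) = 215.00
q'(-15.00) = -24.13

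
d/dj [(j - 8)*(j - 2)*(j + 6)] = 3*j^2 - 8*j - 44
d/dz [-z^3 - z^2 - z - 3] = -3*z^2 - 2*z - 1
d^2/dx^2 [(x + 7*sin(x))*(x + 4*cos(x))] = -7*x*sin(x) - 4*x*cos(x) - 8*sin(x) - 56*sin(2*x) + 14*cos(x) + 2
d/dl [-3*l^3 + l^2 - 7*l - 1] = -9*l^2 + 2*l - 7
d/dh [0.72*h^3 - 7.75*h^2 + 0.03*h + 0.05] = 2.16*h^2 - 15.5*h + 0.03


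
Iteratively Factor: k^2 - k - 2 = (k - 2)*(k + 1)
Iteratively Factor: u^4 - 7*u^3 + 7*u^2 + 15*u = (u + 1)*(u^3 - 8*u^2 + 15*u) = u*(u + 1)*(u^2 - 8*u + 15) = u*(u - 3)*(u + 1)*(u - 5)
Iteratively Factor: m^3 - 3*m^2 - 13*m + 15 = (m - 5)*(m^2 + 2*m - 3) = (m - 5)*(m + 3)*(m - 1)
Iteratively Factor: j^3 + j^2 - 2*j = (j)*(j^2 + j - 2) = j*(j + 2)*(j - 1)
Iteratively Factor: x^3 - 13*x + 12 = (x - 3)*(x^2 + 3*x - 4) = (x - 3)*(x - 1)*(x + 4)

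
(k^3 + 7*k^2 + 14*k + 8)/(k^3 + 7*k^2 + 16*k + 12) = (k^2 + 5*k + 4)/(k^2 + 5*k + 6)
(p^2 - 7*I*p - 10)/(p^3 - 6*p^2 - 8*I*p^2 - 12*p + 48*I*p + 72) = (p - 5*I)/(p^2 - 6*p*(1 + I) + 36*I)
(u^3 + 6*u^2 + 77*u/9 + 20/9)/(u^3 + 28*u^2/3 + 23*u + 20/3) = (u + 5/3)/(u + 5)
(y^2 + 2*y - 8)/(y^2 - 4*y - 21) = (-y^2 - 2*y + 8)/(-y^2 + 4*y + 21)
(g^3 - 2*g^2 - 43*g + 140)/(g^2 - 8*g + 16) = (g^2 + 2*g - 35)/(g - 4)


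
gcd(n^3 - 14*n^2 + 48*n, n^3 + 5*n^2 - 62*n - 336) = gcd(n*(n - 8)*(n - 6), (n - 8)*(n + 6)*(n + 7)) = n - 8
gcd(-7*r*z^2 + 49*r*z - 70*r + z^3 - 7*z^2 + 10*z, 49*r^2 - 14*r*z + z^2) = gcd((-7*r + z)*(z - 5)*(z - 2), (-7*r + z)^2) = -7*r + z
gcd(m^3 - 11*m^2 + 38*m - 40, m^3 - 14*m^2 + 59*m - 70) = m^2 - 7*m + 10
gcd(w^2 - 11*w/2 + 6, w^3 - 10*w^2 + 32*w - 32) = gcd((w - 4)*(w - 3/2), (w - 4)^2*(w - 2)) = w - 4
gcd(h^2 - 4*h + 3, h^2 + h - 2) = h - 1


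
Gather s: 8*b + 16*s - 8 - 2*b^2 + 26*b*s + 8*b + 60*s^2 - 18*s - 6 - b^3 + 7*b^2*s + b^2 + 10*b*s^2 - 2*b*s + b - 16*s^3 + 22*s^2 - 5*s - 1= -b^3 - b^2 + 17*b - 16*s^3 + s^2*(10*b + 82) + s*(7*b^2 + 24*b - 7) - 15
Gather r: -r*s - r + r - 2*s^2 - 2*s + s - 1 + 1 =-r*s - 2*s^2 - s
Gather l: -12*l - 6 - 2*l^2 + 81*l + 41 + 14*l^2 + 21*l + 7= 12*l^2 + 90*l + 42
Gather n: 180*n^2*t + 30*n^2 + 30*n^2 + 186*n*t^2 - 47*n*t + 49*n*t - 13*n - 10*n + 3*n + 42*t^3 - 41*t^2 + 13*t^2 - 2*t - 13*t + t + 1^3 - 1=n^2*(180*t + 60) + n*(186*t^2 + 2*t - 20) + 42*t^3 - 28*t^2 - 14*t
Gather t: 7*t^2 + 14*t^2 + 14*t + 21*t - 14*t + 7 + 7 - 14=21*t^2 + 21*t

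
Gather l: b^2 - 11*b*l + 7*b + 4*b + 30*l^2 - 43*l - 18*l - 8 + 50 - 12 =b^2 + 11*b + 30*l^2 + l*(-11*b - 61) + 30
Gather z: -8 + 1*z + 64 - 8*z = 56 - 7*z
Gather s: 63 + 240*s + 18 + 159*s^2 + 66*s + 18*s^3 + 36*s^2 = 18*s^3 + 195*s^2 + 306*s + 81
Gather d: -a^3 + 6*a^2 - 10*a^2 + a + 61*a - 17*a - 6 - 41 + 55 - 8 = -a^3 - 4*a^2 + 45*a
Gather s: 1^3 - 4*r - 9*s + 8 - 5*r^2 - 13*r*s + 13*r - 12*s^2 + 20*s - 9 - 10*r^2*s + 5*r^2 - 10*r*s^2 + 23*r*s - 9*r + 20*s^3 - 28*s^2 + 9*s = 20*s^3 + s^2*(-10*r - 40) + s*(-10*r^2 + 10*r + 20)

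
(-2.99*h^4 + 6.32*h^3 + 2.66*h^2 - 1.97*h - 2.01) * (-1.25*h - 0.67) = 3.7375*h^5 - 5.8967*h^4 - 7.5594*h^3 + 0.6803*h^2 + 3.8324*h + 1.3467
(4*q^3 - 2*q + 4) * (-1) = -4*q^3 + 2*q - 4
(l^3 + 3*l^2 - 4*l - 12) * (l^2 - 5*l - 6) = l^5 - 2*l^4 - 25*l^3 - 10*l^2 + 84*l + 72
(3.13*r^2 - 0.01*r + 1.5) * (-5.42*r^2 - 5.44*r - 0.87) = -16.9646*r^4 - 16.973*r^3 - 10.7987*r^2 - 8.1513*r - 1.305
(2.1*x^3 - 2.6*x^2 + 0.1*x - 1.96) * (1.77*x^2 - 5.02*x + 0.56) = 3.717*x^5 - 15.144*x^4 + 14.405*x^3 - 5.4272*x^2 + 9.8952*x - 1.0976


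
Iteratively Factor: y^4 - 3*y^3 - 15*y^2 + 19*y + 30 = (y - 5)*(y^3 + 2*y^2 - 5*y - 6) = (y - 5)*(y - 2)*(y^2 + 4*y + 3) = (y - 5)*(y - 2)*(y + 3)*(y + 1)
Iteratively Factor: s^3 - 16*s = (s)*(s^2 - 16) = s*(s + 4)*(s - 4)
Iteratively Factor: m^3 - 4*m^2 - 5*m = (m - 5)*(m^2 + m) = m*(m - 5)*(m + 1)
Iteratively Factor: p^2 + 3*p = (p)*(p + 3)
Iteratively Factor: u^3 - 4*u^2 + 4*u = (u)*(u^2 - 4*u + 4) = u*(u - 2)*(u - 2)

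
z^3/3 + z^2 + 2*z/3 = z*(z/3 + 1/3)*(z + 2)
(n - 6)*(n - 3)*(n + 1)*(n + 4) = n^4 - 4*n^3 - 23*n^2 + 54*n + 72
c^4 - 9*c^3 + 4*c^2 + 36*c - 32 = (c - 8)*(c - 2)*(c - 1)*(c + 2)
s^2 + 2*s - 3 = (s - 1)*(s + 3)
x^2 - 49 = (x - 7)*(x + 7)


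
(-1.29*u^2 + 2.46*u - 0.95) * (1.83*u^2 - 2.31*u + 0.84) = -2.3607*u^4 + 7.4817*u^3 - 8.5047*u^2 + 4.2609*u - 0.798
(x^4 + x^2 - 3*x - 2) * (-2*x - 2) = -2*x^5 - 2*x^4 - 2*x^3 + 4*x^2 + 10*x + 4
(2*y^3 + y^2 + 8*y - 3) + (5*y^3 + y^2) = 7*y^3 + 2*y^2 + 8*y - 3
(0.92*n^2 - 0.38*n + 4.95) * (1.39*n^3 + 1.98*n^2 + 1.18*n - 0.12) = 1.2788*n^5 + 1.2934*n^4 + 7.2137*n^3 + 9.2422*n^2 + 5.8866*n - 0.594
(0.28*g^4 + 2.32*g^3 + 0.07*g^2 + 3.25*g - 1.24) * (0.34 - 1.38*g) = -0.3864*g^5 - 3.1064*g^4 + 0.6922*g^3 - 4.4612*g^2 + 2.8162*g - 0.4216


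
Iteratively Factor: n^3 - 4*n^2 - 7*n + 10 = (n + 2)*(n^2 - 6*n + 5) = (n - 5)*(n + 2)*(n - 1)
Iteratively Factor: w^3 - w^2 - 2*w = (w - 2)*(w^2 + w) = (w - 2)*(w + 1)*(w)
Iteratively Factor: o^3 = (o)*(o^2) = o^2*(o)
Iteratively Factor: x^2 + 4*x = (x)*(x + 4)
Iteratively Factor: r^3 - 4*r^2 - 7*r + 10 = (r - 5)*(r^2 + r - 2) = (r - 5)*(r - 1)*(r + 2)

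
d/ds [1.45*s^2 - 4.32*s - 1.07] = 2.9*s - 4.32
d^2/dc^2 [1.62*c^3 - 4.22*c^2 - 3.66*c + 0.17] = 9.72*c - 8.44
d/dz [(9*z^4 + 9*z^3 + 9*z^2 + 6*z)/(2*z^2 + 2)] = 3*(6*z^5 + 3*z^4 + 12*z^3 + 7*z^2 + 6*z + 2)/(2*(z^4 + 2*z^2 + 1))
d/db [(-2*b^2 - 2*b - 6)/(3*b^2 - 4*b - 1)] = 2*(7*b^2 + 20*b - 11)/(9*b^4 - 24*b^3 + 10*b^2 + 8*b + 1)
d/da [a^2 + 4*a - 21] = 2*a + 4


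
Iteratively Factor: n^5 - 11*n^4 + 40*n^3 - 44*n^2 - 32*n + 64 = (n - 4)*(n^4 - 7*n^3 + 12*n^2 + 4*n - 16) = (n - 4)^2*(n^3 - 3*n^2 + 4) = (n - 4)^2*(n + 1)*(n^2 - 4*n + 4) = (n - 4)^2*(n - 2)*(n + 1)*(n - 2)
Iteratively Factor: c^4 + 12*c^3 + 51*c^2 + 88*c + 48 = (c + 4)*(c^3 + 8*c^2 + 19*c + 12) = (c + 1)*(c + 4)*(c^2 + 7*c + 12) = (c + 1)*(c + 4)^2*(c + 3)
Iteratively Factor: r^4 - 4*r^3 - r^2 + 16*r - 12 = (r - 1)*(r^3 - 3*r^2 - 4*r + 12) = (r - 3)*(r - 1)*(r^2 - 4) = (r - 3)*(r - 2)*(r - 1)*(r + 2)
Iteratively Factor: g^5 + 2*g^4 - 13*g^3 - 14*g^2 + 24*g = (g + 4)*(g^4 - 2*g^3 - 5*g^2 + 6*g) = g*(g + 4)*(g^3 - 2*g^2 - 5*g + 6) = g*(g + 2)*(g + 4)*(g^2 - 4*g + 3) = g*(g - 3)*(g + 2)*(g + 4)*(g - 1)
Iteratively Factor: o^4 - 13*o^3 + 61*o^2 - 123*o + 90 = (o - 3)*(o^3 - 10*o^2 + 31*o - 30) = (o - 5)*(o - 3)*(o^2 - 5*o + 6) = (o - 5)*(o - 3)*(o - 2)*(o - 3)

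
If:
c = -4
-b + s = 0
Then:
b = s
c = -4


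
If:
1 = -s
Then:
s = -1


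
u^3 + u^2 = u^2*(u + 1)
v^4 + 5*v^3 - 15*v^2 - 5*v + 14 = (v - 2)*(v - 1)*(v + 1)*(v + 7)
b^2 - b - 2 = (b - 2)*(b + 1)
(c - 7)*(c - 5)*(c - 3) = c^3 - 15*c^2 + 71*c - 105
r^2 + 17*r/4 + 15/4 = (r + 5/4)*(r + 3)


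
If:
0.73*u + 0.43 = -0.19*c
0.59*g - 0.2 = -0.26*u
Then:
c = -3.84210526315789*u - 2.26315789473684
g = 0.338983050847458 - 0.440677966101695*u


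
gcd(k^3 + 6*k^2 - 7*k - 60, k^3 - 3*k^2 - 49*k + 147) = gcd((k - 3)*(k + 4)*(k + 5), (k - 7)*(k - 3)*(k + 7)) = k - 3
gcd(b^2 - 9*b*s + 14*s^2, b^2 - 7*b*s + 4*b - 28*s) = -b + 7*s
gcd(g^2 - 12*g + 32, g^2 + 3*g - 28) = g - 4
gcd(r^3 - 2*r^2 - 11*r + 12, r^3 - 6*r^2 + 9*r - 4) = r^2 - 5*r + 4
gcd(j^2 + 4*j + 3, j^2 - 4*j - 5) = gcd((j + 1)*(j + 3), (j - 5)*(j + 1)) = j + 1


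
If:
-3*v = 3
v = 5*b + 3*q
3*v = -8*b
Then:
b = 3/8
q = -23/24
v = -1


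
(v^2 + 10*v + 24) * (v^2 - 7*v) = v^4 + 3*v^3 - 46*v^2 - 168*v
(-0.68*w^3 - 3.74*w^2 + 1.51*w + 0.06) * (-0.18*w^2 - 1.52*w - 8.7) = 0.1224*w^5 + 1.7068*w^4 + 11.329*w^3 + 30.232*w^2 - 13.2282*w - 0.522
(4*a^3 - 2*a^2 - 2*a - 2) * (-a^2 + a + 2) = -4*a^5 + 6*a^4 + 8*a^3 - 4*a^2 - 6*a - 4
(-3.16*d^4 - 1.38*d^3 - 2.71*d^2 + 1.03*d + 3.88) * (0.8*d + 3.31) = -2.528*d^5 - 11.5636*d^4 - 6.7358*d^3 - 8.1461*d^2 + 6.5133*d + 12.8428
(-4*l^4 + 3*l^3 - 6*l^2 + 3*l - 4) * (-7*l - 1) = 28*l^5 - 17*l^4 + 39*l^3 - 15*l^2 + 25*l + 4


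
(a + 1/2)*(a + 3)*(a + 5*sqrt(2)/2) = a^3 + 7*a^2/2 + 5*sqrt(2)*a^2/2 + 3*a/2 + 35*sqrt(2)*a/4 + 15*sqrt(2)/4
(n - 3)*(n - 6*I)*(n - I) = n^3 - 3*n^2 - 7*I*n^2 - 6*n + 21*I*n + 18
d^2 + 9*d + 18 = (d + 3)*(d + 6)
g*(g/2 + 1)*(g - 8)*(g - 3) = g^4/2 - 9*g^3/2 + g^2 + 24*g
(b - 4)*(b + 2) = b^2 - 2*b - 8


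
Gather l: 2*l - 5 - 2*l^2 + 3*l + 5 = -2*l^2 + 5*l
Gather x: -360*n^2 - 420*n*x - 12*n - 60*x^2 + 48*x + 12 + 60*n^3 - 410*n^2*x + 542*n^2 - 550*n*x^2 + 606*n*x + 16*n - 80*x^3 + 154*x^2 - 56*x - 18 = 60*n^3 + 182*n^2 + 4*n - 80*x^3 + x^2*(94 - 550*n) + x*(-410*n^2 + 186*n - 8) - 6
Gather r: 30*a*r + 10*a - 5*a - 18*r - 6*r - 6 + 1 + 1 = 5*a + r*(30*a - 24) - 4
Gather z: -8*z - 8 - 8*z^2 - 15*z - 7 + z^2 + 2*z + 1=-7*z^2 - 21*z - 14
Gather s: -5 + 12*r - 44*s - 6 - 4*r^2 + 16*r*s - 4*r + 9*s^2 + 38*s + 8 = -4*r^2 + 8*r + 9*s^2 + s*(16*r - 6) - 3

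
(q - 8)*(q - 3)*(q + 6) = q^3 - 5*q^2 - 42*q + 144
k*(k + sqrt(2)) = k^2 + sqrt(2)*k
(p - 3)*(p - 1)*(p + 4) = p^3 - 13*p + 12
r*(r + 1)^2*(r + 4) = r^4 + 6*r^3 + 9*r^2 + 4*r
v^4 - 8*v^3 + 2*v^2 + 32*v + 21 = (v - 7)*(v - 3)*(v + 1)^2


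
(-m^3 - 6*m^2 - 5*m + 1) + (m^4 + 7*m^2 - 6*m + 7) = m^4 - m^3 + m^2 - 11*m + 8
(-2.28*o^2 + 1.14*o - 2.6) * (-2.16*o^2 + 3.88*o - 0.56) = 4.9248*o^4 - 11.3088*o^3 + 11.316*o^2 - 10.7264*o + 1.456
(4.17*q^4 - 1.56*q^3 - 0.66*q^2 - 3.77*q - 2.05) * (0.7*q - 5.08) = 2.919*q^5 - 22.2756*q^4 + 7.4628*q^3 + 0.7138*q^2 + 17.7166*q + 10.414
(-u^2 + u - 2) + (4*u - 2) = -u^2 + 5*u - 4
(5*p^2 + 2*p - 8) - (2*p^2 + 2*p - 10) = 3*p^2 + 2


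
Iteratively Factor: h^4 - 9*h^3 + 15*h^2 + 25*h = (h)*(h^3 - 9*h^2 + 15*h + 25) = h*(h + 1)*(h^2 - 10*h + 25) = h*(h - 5)*(h + 1)*(h - 5)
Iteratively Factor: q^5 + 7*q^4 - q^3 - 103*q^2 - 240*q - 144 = (q + 1)*(q^4 + 6*q^3 - 7*q^2 - 96*q - 144) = (q + 1)*(q + 3)*(q^3 + 3*q^2 - 16*q - 48) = (q + 1)*(q + 3)*(q + 4)*(q^2 - q - 12) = (q + 1)*(q + 3)^2*(q + 4)*(q - 4)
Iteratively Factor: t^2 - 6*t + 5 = (t - 5)*(t - 1)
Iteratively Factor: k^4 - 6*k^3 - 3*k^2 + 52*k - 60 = (k - 5)*(k^3 - k^2 - 8*k + 12) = (k - 5)*(k - 2)*(k^2 + k - 6) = (k - 5)*(k - 2)*(k + 3)*(k - 2)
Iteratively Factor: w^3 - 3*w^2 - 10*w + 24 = (w - 2)*(w^2 - w - 12) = (w - 4)*(w - 2)*(w + 3)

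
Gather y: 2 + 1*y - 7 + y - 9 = 2*y - 14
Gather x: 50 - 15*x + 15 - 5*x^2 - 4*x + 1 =-5*x^2 - 19*x + 66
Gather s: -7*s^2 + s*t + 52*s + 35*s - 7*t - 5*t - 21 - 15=-7*s^2 + s*(t + 87) - 12*t - 36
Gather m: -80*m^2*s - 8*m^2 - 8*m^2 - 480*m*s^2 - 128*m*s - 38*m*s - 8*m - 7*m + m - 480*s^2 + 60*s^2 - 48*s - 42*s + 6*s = m^2*(-80*s - 16) + m*(-480*s^2 - 166*s - 14) - 420*s^2 - 84*s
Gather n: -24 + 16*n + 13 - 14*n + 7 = 2*n - 4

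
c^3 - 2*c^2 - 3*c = c*(c - 3)*(c + 1)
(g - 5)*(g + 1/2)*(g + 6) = g^3 + 3*g^2/2 - 59*g/2 - 15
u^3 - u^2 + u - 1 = (u - 1)*(u - I)*(u + I)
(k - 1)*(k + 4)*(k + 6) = k^3 + 9*k^2 + 14*k - 24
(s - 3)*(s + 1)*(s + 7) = s^3 + 5*s^2 - 17*s - 21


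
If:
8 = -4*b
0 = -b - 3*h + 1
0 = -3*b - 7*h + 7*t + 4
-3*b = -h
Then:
No Solution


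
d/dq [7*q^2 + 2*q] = 14*q + 2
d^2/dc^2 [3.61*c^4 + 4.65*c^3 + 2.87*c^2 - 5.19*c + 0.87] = 43.32*c^2 + 27.9*c + 5.74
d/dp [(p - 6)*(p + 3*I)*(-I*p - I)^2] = -4*p^3 + p^2*(12 - 9*I) + p*(22 + 24*I) + 6 + 33*I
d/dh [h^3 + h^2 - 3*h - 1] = 3*h^2 + 2*h - 3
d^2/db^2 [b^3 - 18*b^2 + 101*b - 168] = 6*b - 36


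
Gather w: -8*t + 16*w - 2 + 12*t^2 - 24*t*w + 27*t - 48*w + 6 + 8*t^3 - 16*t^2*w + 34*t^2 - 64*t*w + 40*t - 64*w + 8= 8*t^3 + 46*t^2 + 59*t + w*(-16*t^2 - 88*t - 96) + 12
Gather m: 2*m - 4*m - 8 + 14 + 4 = 10 - 2*m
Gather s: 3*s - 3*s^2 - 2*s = -3*s^2 + s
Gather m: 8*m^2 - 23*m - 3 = 8*m^2 - 23*m - 3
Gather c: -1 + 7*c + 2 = 7*c + 1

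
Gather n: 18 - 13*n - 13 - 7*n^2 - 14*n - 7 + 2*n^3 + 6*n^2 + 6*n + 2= 2*n^3 - n^2 - 21*n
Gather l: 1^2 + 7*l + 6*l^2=6*l^2 + 7*l + 1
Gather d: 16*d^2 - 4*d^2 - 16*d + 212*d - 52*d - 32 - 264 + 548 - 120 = 12*d^2 + 144*d + 132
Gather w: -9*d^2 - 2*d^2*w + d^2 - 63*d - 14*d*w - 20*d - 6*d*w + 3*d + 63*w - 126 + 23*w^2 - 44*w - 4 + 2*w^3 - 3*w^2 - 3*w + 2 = -8*d^2 - 80*d + 2*w^3 + 20*w^2 + w*(-2*d^2 - 20*d + 16) - 128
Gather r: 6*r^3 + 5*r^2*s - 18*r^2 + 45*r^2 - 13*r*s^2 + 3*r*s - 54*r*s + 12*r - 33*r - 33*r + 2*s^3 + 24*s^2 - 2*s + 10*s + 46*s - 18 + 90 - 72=6*r^3 + r^2*(5*s + 27) + r*(-13*s^2 - 51*s - 54) + 2*s^3 + 24*s^2 + 54*s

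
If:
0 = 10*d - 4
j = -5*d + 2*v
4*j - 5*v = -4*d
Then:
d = 2/5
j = 34/15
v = 32/15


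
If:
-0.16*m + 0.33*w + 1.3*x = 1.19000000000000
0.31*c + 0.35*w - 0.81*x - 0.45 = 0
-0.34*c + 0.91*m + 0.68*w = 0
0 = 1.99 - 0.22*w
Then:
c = -16.53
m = -12.93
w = 9.05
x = -2.97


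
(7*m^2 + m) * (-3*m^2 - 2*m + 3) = -21*m^4 - 17*m^3 + 19*m^2 + 3*m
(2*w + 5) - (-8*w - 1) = 10*w + 6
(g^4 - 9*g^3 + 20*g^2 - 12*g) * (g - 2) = g^5 - 11*g^4 + 38*g^3 - 52*g^2 + 24*g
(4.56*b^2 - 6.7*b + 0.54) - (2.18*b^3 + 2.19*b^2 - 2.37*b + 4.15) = -2.18*b^3 + 2.37*b^2 - 4.33*b - 3.61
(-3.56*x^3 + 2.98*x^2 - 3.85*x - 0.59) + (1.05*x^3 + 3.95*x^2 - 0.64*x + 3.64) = -2.51*x^3 + 6.93*x^2 - 4.49*x + 3.05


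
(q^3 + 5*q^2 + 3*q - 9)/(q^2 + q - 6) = (q^2 + 2*q - 3)/(q - 2)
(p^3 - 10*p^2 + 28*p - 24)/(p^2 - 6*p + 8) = (p^2 - 8*p + 12)/(p - 4)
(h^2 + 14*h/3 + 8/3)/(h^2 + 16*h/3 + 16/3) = (3*h + 2)/(3*h + 4)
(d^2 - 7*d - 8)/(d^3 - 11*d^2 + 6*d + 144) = (d + 1)/(d^2 - 3*d - 18)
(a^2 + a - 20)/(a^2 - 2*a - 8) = (a + 5)/(a + 2)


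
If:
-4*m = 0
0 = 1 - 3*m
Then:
No Solution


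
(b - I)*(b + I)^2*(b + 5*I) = b^4 + 6*I*b^3 - 4*b^2 + 6*I*b - 5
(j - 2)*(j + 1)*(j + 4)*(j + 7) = j^4 + 10*j^3 + 15*j^2 - 50*j - 56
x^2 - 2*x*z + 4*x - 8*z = (x + 4)*(x - 2*z)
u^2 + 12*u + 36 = (u + 6)^2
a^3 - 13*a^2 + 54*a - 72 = (a - 6)*(a - 4)*(a - 3)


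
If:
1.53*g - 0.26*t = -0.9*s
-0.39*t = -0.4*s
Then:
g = -0.40359477124183*t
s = 0.975*t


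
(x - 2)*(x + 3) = x^2 + x - 6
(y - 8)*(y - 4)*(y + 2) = y^3 - 10*y^2 + 8*y + 64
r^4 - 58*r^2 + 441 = (r - 7)*(r - 3)*(r + 3)*(r + 7)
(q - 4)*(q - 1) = q^2 - 5*q + 4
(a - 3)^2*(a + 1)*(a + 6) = a^4 + a^3 - 27*a^2 + 27*a + 54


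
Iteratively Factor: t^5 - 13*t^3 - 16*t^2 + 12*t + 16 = (t + 2)*(t^4 - 2*t^3 - 9*t^2 + 2*t + 8) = (t + 2)^2*(t^3 - 4*t^2 - t + 4) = (t - 1)*(t + 2)^2*(t^2 - 3*t - 4) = (t - 1)*(t + 1)*(t + 2)^2*(t - 4)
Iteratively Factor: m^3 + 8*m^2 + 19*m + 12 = (m + 3)*(m^2 + 5*m + 4) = (m + 1)*(m + 3)*(m + 4)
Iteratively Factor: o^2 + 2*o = (o + 2)*(o)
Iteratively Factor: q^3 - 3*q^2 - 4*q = (q - 4)*(q^2 + q) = (q - 4)*(q + 1)*(q)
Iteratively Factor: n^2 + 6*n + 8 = (n + 4)*(n + 2)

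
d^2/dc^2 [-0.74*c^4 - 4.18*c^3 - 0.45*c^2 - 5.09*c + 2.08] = -8.88*c^2 - 25.08*c - 0.9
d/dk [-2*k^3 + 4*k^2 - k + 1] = -6*k^2 + 8*k - 1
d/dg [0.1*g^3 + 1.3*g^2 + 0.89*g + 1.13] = 0.3*g^2 + 2.6*g + 0.89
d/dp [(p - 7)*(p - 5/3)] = 2*p - 26/3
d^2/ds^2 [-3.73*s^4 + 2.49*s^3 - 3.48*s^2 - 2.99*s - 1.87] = -44.76*s^2 + 14.94*s - 6.96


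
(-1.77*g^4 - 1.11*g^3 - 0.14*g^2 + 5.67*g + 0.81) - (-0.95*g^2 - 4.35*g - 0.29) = -1.77*g^4 - 1.11*g^3 + 0.81*g^2 + 10.02*g + 1.1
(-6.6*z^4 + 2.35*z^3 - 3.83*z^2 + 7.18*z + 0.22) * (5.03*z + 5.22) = -33.198*z^5 - 22.6315*z^4 - 6.9979*z^3 + 16.1228*z^2 + 38.5862*z + 1.1484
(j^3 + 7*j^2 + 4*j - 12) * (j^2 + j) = j^5 + 8*j^4 + 11*j^3 - 8*j^2 - 12*j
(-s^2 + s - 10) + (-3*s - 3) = -s^2 - 2*s - 13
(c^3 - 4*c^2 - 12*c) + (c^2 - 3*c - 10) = c^3 - 3*c^2 - 15*c - 10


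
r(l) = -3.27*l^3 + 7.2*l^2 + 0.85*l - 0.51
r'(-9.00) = -923.36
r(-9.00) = 2958.87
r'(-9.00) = -923.36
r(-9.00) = 2958.87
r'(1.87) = -6.53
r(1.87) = 4.87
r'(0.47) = 5.45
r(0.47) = 1.14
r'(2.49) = -24.12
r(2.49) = -4.24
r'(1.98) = -9.10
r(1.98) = 4.02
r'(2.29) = -17.62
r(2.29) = -0.08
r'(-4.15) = -227.86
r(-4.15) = 353.68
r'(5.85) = -250.63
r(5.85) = -403.79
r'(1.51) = 0.23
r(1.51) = 5.93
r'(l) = -9.81*l^2 + 14.4*l + 0.85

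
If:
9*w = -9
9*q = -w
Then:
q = 1/9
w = -1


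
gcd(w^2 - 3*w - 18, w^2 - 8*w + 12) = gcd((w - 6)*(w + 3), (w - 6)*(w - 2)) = w - 6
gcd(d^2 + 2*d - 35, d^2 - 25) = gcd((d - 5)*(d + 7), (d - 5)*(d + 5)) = d - 5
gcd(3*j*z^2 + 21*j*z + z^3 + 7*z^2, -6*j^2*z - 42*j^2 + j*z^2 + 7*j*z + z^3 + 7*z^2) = 3*j*z + 21*j + z^2 + 7*z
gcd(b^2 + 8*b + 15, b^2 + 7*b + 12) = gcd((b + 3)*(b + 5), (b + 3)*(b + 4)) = b + 3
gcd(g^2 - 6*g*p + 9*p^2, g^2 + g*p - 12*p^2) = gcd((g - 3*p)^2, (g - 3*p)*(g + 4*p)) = -g + 3*p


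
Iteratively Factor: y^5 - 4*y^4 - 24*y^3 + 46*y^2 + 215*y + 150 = (y - 5)*(y^4 + y^3 - 19*y^2 - 49*y - 30) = (y - 5)*(y + 1)*(y^3 - 19*y - 30) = (y - 5)*(y + 1)*(y + 2)*(y^2 - 2*y - 15) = (y - 5)*(y + 1)*(y + 2)*(y + 3)*(y - 5)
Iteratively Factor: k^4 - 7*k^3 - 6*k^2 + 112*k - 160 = (k - 5)*(k^3 - 2*k^2 - 16*k + 32) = (k - 5)*(k - 4)*(k^2 + 2*k - 8) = (k - 5)*(k - 4)*(k - 2)*(k + 4)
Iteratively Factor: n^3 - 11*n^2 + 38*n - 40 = (n - 2)*(n^2 - 9*n + 20) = (n - 4)*(n - 2)*(n - 5)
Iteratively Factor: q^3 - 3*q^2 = (q)*(q^2 - 3*q) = q^2*(q - 3)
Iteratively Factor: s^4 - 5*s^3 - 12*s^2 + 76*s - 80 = (s - 5)*(s^3 - 12*s + 16) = (s - 5)*(s - 2)*(s^2 + 2*s - 8) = (s - 5)*(s - 2)*(s + 4)*(s - 2)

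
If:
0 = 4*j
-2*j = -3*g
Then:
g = 0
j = 0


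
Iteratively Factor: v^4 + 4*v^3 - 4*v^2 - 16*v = (v + 2)*(v^3 + 2*v^2 - 8*v) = (v + 2)*(v + 4)*(v^2 - 2*v) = v*(v + 2)*(v + 4)*(v - 2)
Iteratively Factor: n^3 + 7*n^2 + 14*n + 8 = (n + 4)*(n^2 + 3*n + 2) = (n + 2)*(n + 4)*(n + 1)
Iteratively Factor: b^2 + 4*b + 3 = (b + 1)*(b + 3)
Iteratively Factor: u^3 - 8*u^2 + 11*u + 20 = (u - 4)*(u^2 - 4*u - 5) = (u - 4)*(u + 1)*(u - 5)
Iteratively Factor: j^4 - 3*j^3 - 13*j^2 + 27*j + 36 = (j - 4)*(j^3 + j^2 - 9*j - 9) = (j - 4)*(j + 3)*(j^2 - 2*j - 3) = (j - 4)*(j - 3)*(j + 3)*(j + 1)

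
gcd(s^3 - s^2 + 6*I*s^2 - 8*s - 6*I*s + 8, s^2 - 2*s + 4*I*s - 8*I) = s + 4*I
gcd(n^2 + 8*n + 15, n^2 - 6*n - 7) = 1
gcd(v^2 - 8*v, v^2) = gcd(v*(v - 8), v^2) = v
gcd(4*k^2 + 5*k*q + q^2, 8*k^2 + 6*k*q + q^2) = 4*k + q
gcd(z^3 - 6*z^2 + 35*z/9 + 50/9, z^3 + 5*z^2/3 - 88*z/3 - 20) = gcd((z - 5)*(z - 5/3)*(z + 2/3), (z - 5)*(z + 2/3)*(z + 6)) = z^2 - 13*z/3 - 10/3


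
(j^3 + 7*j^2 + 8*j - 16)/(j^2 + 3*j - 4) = j + 4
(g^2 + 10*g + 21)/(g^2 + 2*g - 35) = (g + 3)/(g - 5)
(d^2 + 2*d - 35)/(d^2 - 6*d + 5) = (d + 7)/(d - 1)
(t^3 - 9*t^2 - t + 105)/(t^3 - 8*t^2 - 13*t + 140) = (t + 3)/(t + 4)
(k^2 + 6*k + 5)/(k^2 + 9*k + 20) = (k + 1)/(k + 4)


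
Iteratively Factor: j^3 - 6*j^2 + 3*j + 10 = (j - 5)*(j^2 - j - 2) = (j - 5)*(j + 1)*(j - 2)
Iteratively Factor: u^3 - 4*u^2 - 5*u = (u - 5)*(u^2 + u) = u*(u - 5)*(u + 1)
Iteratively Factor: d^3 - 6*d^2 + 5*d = (d - 1)*(d^2 - 5*d) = d*(d - 1)*(d - 5)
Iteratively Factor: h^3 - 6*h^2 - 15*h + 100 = (h - 5)*(h^2 - h - 20) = (h - 5)*(h + 4)*(h - 5)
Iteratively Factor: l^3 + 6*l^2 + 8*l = (l)*(l^2 + 6*l + 8) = l*(l + 4)*(l + 2)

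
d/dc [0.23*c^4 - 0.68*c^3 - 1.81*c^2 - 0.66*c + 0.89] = 0.92*c^3 - 2.04*c^2 - 3.62*c - 0.66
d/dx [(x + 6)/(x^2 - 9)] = (x^2 - 2*x*(x + 6) - 9)/(x^2 - 9)^2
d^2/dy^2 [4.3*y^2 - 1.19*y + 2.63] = 8.60000000000000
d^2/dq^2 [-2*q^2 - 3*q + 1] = -4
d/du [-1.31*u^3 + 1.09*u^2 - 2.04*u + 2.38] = -3.93*u^2 + 2.18*u - 2.04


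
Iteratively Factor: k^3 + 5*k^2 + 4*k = (k)*(k^2 + 5*k + 4) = k*(k + 1)*(k + 4)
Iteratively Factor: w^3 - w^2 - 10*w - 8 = (w + 1)*(w^2 - 2*w - 8) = (w - 4)*(w + 1)*(w + 2)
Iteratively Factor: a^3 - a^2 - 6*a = (a - 3)*(a^2 + 2*a) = a*(a - 3)*(a + 2)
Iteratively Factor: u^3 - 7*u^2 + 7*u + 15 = (u - 3)*(u^2 - 4*u - 5) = (u - 3)*(u + 1)*(u - 5)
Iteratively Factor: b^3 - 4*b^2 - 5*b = (b - 5)*(b^2 + b) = (b - 5)*(b + 1)*(b)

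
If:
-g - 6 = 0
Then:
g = -6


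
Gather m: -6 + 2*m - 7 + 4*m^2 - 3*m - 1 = 4*m^2 - m - 14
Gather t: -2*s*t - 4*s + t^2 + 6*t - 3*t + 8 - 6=-4*s + t^2 + t*(3 - 2*s) + 2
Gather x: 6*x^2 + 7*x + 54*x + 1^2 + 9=6*x^2 + 61*x + 10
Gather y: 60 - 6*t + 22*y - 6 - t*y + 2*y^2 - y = -6*t + 2*y^2 + y*(21 - t) + 54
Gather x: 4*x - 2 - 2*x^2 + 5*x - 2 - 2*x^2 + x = -4*x^2 + 10*x - 4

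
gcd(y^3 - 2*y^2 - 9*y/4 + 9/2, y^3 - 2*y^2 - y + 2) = y - 2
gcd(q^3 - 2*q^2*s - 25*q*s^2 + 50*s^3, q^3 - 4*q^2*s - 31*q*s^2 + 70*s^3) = q^2 + 3*q*s - 10*s^2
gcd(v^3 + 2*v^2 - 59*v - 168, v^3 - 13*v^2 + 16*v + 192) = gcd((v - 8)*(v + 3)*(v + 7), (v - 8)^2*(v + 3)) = v^2 - 5*v - 24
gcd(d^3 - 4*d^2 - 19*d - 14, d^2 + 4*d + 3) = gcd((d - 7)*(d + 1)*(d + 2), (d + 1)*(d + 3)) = d + 1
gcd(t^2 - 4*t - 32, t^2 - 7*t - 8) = t - 8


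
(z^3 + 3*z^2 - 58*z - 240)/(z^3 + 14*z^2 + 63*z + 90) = (z - 8)/(z + 3)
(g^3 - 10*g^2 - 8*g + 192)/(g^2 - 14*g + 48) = g + 4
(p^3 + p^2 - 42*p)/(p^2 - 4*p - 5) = p*(-p^2 - p + 42)/(-p^2 + 4*p + 5)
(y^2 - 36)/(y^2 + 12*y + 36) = (y - 6)/(y + 6)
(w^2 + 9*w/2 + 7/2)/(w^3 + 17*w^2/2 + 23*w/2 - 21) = (w + 1)/(w^2 + 5*w - 6)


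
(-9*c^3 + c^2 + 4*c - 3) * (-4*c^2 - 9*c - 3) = 36*c^5 + 77*c^4 + 2*c^3 - 27*c^2 + 15*c + 9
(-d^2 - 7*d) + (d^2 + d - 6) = -6*d - 6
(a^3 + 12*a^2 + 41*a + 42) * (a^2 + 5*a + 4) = a^5 + 17*a^4 + 105*a^3 + 295*a^2 + 374*a + 168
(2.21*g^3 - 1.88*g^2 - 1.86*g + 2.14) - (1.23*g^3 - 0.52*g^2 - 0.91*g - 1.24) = 0.98*g^3 - 1.36*g^2 - 0.95*g + 3.38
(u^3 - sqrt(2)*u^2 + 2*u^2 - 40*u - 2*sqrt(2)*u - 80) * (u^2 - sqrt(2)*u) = u^5 - 2*sqrt(2)*u^4 + 2*u^4 - 38*u^3 - 4*sqrt(2)*u^3 - 76*u^2 + 40*sqrt(2)*u^2 + 80*sqrt(2)*u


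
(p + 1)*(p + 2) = p^2 + 3*p + 2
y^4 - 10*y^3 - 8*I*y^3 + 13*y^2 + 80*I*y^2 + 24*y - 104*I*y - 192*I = (y - 8)*(y - 3)*(y + 1)*(y - 8*I)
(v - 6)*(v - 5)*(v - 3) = v^3 - 14*v^2 + 63*v - 90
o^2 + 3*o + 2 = (o + 1)*(o + 2)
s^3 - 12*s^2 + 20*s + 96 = (s - 8)*(s - 6)*(s + 2)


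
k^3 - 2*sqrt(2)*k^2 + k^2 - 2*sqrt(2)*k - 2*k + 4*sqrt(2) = (k - 1)*(k + 2)*(k - 2*sqrt(2))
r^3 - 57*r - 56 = (r - 8)*(r + 1)*(r + 7)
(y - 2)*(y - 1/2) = y^2 - 5*y/2 + 1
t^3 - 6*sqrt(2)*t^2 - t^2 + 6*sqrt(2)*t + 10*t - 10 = (t - 1)*(t - 5*sqrt(2))*(t - sqrt(2))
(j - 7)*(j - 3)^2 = j^3 - 13*j^2 + 51*j - 63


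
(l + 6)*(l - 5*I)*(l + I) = l^3 + 6*l^2 - 4*I*l^2 + 5*l - 24*I*l + 30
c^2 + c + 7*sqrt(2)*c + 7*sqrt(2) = (c + 1)*(c + 7*sqrt(2))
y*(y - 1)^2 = y^3 - 2*y^2 + y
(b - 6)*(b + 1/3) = b^2 - 17*b/3 - 2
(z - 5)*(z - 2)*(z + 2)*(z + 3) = z^4 - 2*z^3 - 19*z^2 + 8*z + 60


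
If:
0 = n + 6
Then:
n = -6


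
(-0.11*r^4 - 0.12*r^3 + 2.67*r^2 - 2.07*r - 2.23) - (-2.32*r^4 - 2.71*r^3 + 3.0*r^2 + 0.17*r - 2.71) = 2.21*r^4 + 2.59*r^3 - 0.33*r^2 - 2.24*r + 0.48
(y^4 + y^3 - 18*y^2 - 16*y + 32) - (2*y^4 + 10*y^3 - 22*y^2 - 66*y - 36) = -y^4 - 9*y^3 + 4*y^2 + 50*y + 68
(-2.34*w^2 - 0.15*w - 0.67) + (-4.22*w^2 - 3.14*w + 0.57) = -6.56*w^2 - 3.29*w - 0.1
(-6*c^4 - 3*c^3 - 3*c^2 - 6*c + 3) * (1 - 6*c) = 36*c^5 + 12*c^4 + 15*c^3 + 33*c^2 - 24*c + 3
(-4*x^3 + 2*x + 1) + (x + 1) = -4*x^3 + 3*x + 2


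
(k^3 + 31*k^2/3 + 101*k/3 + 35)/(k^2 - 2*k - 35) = (k^2 + 16*k/3 + 7)/(k - 7)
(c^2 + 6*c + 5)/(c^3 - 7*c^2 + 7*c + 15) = (c + 5)/(c^2 - 8*c + 15)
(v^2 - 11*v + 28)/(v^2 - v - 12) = (v - 7)/(v + 3)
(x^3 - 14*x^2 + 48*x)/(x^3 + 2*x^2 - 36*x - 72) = x*(x - 8)/(x^2 + 8*x + 12)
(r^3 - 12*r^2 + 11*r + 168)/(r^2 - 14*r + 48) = (r^2 - 4*r - 21)/(r - 6)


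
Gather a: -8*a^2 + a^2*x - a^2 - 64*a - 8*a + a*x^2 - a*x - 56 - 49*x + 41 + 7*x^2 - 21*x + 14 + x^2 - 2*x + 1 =a^2*(x - 9) + a*(x^2 - x - 72) + 8*x^2 - 72*x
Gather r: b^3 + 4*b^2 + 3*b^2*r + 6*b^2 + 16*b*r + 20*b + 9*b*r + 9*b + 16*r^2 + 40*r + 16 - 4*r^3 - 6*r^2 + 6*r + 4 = b^3 + 10*b^2 + 29*b - 4*r^3 + 10*r^2 + r*(3*b^2 + 25*b + 46) + 20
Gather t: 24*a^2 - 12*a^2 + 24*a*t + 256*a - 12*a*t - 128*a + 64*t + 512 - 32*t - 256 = 12*a^2 + 128*a + t*(12*a + 32) + 256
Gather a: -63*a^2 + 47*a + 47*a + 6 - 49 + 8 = -63*a^2 + 94*a - 35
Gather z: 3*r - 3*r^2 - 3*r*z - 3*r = -3*r^2 - 3*r*z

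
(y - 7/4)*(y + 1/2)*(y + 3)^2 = y^4 + 19*y^3/4 + 5*y^2/8 - 33*y/2 - 63/8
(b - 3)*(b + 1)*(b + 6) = b^3 + 4*b^2 - 15*b - 18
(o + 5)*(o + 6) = o^2 + 11*o + 30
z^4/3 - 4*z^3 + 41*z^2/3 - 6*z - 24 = (z/3 + 1/3)*(z - 6)*(z - 4)*(z - 3)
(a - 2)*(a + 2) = a^2 - 4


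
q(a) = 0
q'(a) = 0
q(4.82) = 0.00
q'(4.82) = 0.00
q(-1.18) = 0.00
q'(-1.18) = 0.00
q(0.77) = 0.00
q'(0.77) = 0.00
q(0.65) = 0.00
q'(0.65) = 0.00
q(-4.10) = 0.00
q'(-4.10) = 0.00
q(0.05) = 0.00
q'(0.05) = 0.00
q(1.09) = 0.00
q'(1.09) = 0.00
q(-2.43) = 0.00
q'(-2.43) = 0.00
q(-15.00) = 0.00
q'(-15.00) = 0.00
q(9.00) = 0.00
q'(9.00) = 0.00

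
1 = 1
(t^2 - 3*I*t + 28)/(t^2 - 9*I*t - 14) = (t + 4*I)/(t - 2*I)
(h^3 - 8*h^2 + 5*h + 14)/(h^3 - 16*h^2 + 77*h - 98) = (h + 1)/(h - 7)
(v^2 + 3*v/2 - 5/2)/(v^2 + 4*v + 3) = (2*v^2 + 3*v - 5)/(2*(v^2 + 4*v + 3))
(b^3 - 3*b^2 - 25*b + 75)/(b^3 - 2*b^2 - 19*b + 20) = (b^2 + 2*b - 15)/(b^2 + 3*b - 4)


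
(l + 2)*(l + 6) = l^2 + 8*l + 12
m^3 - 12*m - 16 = (m - 4)*(m + 2)^2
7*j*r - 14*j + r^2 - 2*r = (7*j + r)*(r - 2)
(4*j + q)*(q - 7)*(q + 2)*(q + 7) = 4*j*q^3 + 8*j*q^2 - 196*j*q - 392*j + q^4 + 2*q^3 - 49*q^2 - 98*q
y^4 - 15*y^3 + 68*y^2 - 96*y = y*(y - 8)*(y - 4)*(y - 3)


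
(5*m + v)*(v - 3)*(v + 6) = 5*m*v^2 + 15*m*v - 90*m + v^3 + 3*v^2 - 18*v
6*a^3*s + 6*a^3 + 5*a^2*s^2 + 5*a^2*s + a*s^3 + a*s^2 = (2*a + s)*(3*a + s)*(a*s + a)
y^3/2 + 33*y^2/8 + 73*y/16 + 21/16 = (y/2 + 1/4)*(y + 3/4)*(y + 7)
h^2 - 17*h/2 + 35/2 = (h - 5)*(h - 7/2)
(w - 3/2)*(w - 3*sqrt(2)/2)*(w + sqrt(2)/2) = w^3 - 3*w^2/2 - sqrt(2)*w^2 - 3*w/2 + 3*sqrt(2)*w/2 + 9/4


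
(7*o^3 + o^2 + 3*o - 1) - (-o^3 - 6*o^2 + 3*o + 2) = 8*o^3 + 7*o^2 - 3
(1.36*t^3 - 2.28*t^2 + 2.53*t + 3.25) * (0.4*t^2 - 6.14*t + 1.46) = 0.544*t^5 - 9.2624*t^4 + 16.9968*t^3 - 17.563*t^2 - 16.2612*t + 4.745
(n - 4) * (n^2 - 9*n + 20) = n^3 - 13*n^2 + 56*n - 80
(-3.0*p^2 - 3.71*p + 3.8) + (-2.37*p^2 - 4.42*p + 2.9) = -5.37*p^2 - 8.13*p + 6.7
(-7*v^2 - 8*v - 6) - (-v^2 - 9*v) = -6*v^2 + v - 6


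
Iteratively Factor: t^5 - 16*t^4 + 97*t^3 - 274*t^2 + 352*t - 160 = (t - 4)*(t^4 - 12*t^3 + 49*t^2 - 78*t + 40) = (t - 4)*(t - 1)*(t^3 - 11*t^2 + 38*t - 40) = (t - 4)*(t - 2)*(t - 1)*(t^2 - 9*t + 20) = (t - 4)^2*(t - 2)*(t - 1)*(t - 5)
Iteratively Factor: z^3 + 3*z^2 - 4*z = (z + 4)*(z^2 - z) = (z - 1)*(z + 4)*(z)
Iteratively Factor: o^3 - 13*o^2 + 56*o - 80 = (o - 5)*(o^2 - 8*o + 16) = (o - 5)*(o - 4)*(o - 4)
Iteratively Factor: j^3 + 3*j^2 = (j)*(j^2 + 3*j) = j*(j + 3)*(j)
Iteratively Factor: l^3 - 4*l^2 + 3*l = (l - 1)*(l^2 - 3*l) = (l - 3)*(l - 1)*(l)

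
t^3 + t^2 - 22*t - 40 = (t - 5)*(t + 2)*(t + 4)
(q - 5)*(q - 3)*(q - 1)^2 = q^4 - 10*q^3 + 32*q^2 - 38*q + 15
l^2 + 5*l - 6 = (l - 1)*(l + 6)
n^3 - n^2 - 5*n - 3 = (n - 3)*(n + 1)^2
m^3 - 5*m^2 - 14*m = m*(m - 7)*(m + 2)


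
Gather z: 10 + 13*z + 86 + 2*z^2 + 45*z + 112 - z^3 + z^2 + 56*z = -z^3 + 3*z^2 + 114*z + 208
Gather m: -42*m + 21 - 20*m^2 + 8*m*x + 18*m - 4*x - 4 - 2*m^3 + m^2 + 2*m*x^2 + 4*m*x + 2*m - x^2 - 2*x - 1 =-2*m^3 - 19*m^2 + m*(2*x^2 + 12*x - 22) - x^2 - 6*x + 16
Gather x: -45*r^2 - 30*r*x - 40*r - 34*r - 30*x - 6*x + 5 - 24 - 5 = -45*r^2 - 74*r + x*(-30*r - 36) - 24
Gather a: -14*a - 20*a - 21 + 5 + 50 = 34 - 34*a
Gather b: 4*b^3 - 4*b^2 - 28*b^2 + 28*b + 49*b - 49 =4*b^3 - 32*b^2 + 77*b - 49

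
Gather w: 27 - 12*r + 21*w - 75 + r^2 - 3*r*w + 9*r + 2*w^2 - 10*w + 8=r^2 - 3*r + 2*w^2 + w*(11 - 3*r) - 40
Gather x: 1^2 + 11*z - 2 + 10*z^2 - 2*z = 10*z^2 + 9*z - 1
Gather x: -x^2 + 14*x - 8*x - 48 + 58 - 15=-x^2 + 6*x - 5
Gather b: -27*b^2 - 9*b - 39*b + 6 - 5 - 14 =-27*b^2 - 48*b - 13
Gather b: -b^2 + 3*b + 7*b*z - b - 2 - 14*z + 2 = -b^2 + b*(7*z + 2) - 14*z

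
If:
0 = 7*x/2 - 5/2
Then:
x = 5/7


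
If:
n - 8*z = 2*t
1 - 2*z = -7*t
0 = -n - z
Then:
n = -2/67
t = -9/67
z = 2/67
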